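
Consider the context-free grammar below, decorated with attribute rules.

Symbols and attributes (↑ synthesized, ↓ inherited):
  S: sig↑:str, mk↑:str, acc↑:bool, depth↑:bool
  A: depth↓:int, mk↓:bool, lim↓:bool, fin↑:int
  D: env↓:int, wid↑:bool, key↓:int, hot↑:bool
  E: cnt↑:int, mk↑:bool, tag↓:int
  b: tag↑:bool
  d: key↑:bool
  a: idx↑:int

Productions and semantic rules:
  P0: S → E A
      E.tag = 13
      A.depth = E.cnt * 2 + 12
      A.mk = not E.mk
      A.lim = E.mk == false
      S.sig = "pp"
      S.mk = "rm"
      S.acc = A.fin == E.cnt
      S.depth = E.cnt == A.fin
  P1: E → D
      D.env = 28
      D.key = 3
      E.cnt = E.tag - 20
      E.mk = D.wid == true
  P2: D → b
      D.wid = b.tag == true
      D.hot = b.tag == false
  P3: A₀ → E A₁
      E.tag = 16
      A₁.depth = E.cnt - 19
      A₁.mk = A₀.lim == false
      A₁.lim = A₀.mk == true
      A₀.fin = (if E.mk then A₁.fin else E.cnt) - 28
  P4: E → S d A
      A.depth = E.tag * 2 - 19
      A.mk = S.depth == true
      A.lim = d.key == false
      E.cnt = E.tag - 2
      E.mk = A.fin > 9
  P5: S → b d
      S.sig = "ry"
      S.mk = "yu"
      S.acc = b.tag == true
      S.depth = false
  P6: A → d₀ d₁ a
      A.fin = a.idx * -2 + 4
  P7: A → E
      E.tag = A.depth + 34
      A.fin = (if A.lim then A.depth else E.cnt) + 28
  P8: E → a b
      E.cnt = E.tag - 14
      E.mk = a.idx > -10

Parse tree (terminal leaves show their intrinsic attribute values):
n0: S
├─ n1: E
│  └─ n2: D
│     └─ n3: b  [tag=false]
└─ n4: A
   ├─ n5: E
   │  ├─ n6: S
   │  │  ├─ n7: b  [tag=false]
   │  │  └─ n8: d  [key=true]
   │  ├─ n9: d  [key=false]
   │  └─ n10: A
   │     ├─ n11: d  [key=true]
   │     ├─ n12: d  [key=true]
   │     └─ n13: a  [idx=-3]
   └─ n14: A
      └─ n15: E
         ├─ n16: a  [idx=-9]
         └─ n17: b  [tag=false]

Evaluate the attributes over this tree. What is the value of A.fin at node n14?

23

1. n1.tag = 13  [13]
2. n2.env = 28  [28]
3. n2.key = 3  [3]
4. n3.tag = false  [terminal]
5. n2.wid = false  [b.tag == true]
6. n2.hot = true  [b.tag == false]
7. n1.cnt = -7  [E.tag - 20]
8. n1.mk = false  [D.wid == true]
9. n4.depth = -2  [E.cnt * 2 + 12]
10. n4.mk = true  [not E.mk]
11. n4.lim = true  [E.mk == false]
12. n5.tag = 16  [16]
13. n7.tag = false  [terminal]
14. n8.key = true  [terminal]
15. n6.sig = "ry"  ["ry"]
16. n6.mk = "yu"  ["yu"]
17. n6.acc = false  [b.tag == true]
18. n6.depth = false  [false]
19. n9.key = false  [terminal]
20. n10.depth = 13  [E.tag * 2 - 19]
21. n10.mk = false  [S.depth == true]
22. n10.lim = true  [d.key == false]
23. n11.key = true  [terminal]
24. n12.key = true  [terminal]
25. n13.idx = -3  [terminal]
26. n10.fin = 10  [a.idx * -2 + 4]
27. n5.cnt = 14  [E.tag - 2]
28. n5.mk = true  [A.fin > 9]
29. n14.depth = -5  [E.cnt - 19]
30. n14.mk = false  [A₀.lim == false]
31. n14.lim = true  [A₀.mk == true]
32. n15.tag = 29  [A.depth + 34]
33. n16.idx = -9  [terminal]
34. n17.tag = false  [terminal]
35. n15.cnt = 15  [E.tag - 14]
36. n15.mk = true  [a.idx > -10]
37. n14.fin = 23  [(if A.lim then A.depth else E.cnt) + 28]
38. n4.fin = -5  [(if E.mk then A₁.fin else E.cnt) - 28]
39. n0.sig = "pp"  ["pp"]
40. n0.mk = "rm"  ["rm"]
41. n0.acc = false  [A.fin == E.cnt]
42. n0.depth = false  [E.cnt == A.fin]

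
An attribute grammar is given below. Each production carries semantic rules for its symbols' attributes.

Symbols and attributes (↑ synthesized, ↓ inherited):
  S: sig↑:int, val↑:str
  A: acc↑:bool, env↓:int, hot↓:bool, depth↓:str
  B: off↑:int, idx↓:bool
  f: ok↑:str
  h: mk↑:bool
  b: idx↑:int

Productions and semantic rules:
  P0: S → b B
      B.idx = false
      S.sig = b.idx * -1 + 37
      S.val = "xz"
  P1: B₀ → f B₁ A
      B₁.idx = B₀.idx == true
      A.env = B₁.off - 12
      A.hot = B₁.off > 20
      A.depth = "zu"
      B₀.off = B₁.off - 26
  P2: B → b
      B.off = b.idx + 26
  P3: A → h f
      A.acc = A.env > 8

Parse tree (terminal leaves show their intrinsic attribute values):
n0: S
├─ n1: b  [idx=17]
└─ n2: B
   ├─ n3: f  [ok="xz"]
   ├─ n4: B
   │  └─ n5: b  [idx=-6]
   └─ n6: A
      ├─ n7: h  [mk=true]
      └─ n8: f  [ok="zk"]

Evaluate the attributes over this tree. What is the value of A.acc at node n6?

1. n1.idx = 17  [terminal]
2. n2.idx = false  [false]
3. n3.ok = "xz"  [terminal]
4. n4.idx = false  [B₀.idx == true]
5. n5.idx = -6  [terminal]
6. n4.off = 20  [b.idx + 26]
7. n6.env = 8  [B₁.off - 12]
8. n6.hot = false  [B₁.off > 20]
9. n6.depth = "zu"  ["zu"]
10. n7.mk = true  [terminal]
11. n8.ok = "zk"  [terminal]
12. n6.acc = false  [A.env > 8]
13. n2.off = -6  [B₁.off - 26]
14. n0.sig = 20  [b.idx * -1 + 37]
15. n0.val = "xz"  ["xz"]

false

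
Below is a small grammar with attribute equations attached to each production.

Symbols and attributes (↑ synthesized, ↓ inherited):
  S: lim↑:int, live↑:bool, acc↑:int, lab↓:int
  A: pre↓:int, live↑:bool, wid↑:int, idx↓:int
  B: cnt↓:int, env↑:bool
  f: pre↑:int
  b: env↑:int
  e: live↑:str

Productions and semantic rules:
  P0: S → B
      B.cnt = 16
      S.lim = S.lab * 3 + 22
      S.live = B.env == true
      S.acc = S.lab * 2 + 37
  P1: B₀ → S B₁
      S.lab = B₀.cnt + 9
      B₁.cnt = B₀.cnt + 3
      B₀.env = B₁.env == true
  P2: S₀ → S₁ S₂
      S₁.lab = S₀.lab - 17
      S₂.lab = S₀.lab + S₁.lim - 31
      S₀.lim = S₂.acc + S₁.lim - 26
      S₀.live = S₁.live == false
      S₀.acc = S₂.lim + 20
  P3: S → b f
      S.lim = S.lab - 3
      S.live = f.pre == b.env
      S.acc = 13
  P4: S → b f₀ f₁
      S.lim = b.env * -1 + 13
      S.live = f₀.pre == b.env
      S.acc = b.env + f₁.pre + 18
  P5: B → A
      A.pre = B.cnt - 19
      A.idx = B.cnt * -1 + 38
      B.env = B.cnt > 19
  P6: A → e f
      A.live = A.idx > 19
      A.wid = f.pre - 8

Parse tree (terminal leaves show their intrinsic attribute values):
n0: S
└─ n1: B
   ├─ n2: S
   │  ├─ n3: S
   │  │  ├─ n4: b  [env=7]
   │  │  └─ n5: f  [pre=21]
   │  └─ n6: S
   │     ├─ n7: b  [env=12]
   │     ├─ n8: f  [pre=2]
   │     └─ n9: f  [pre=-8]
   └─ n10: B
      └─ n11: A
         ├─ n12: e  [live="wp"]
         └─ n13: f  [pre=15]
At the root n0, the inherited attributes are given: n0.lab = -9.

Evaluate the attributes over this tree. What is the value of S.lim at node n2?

1. n0.lab = -9  [given at root]
2. n1.cnt = 16  [16]
3. n2.lab = 25  [B₀.cnt + 9]
4. n3.lab = 8  [S₀.lab - 17]
5. n4.env = 7  [terminal]
6. n5.pre = 21  [terminal]
7. n3.lim = 5  [S.lab - 3]
8. n3.live = false  [f.pre == b.env]
9. n3.acc = 13  [13]
10. n6.lab = -1  [S₀.lab + S₁.lim - 31]
11. n7.env = 12  [terminal]
12. n8.pre = 2  [terminal]
13. n9.pre = -8  [terminal]
14. n6.lim = 1  [b.env * -1 + 13]
15. n6.live = false  [f₀.pre == b.env]
16. n6.acc = 22  [b.env + f₁.pre + 18]
17. n2.lim = 1  [S₂.acc + S₁.lim - 26]
18. n2.live = true  [S₁.live == false]
19. n2.acc = 21  [S₂.lim + 20]
20. n10.cnt = 19  [B₀.cnt + 3]
21. n11.pre = 0  [B.cnt - 19]
22. n11.idx = 19  [B.cnt * -1 + 38]
23. n12.live = "wp"  [terminal]
24. n13.pre = 15  [terminal]
25. n11.live = false  [A.idx > 19]
26. n11.wid = 7  [f.pre - 8]
27. n10.env = false  [B.cnt > 19]
28. n1.env = false  [B₁.env == true]
29. n0.lim = -5  [S.lab * 3 + 22]
30. n0.live = false  [B.env == true]
31. n0.acc = 19  [S.lab * 2 + 37]

1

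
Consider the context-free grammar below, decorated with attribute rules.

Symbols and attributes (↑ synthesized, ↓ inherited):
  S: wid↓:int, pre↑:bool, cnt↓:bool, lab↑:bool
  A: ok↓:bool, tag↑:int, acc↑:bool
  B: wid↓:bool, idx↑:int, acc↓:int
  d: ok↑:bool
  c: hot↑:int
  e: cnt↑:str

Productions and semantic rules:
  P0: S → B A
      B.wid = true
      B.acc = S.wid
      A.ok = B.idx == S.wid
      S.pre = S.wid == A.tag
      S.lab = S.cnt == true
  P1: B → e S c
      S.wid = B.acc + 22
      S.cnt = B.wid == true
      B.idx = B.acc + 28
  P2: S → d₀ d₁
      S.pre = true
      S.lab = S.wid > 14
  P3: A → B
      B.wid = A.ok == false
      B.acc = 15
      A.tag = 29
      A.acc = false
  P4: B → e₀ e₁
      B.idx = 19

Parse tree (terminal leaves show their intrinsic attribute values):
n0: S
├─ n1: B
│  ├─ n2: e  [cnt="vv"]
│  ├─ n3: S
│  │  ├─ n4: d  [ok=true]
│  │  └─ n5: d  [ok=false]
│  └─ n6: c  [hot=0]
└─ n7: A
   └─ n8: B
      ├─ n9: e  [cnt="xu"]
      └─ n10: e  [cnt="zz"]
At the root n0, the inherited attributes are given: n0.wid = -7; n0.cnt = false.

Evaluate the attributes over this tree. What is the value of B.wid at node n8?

true

1. n0.wid = -7  [given at root]
2. n0.cnt = false  [given at root]
3. n1.wid = true  [true]
4. n1.acc = -7  [S.wid]
5. n2.cnt = "vv"  [terminal]
6. n3.wid = 15  [B.acc + 22]
7. n3.cnt = true  [B.wid == true]
8. n4.ok = true  [terminal]
9. n5.ok = false  [terminal]
10. n3.pre = true  [true]
11. n3.lab = true  [S.wid > 14]
12. n6.hot = 0  [terminal]
13. n1.idx = 21  [B.acc + 28]
14. n7.ok = false  [B.idx == S.wid]
15. n8.wid = true  [A.ok == false]
16. n8.acc = 15  [15]
17. n9.cnt = "xu"  [terminal]
18. n10.cnt = "zz"  [terminal]
19. n8.idx = 19  [19]
20. n7.tag = 29  [29]
21. n7.acc = false  [false]
22. n0.pre = false  [S.wid == A.tag]
23. n0.lab = false  [S.cnt == true]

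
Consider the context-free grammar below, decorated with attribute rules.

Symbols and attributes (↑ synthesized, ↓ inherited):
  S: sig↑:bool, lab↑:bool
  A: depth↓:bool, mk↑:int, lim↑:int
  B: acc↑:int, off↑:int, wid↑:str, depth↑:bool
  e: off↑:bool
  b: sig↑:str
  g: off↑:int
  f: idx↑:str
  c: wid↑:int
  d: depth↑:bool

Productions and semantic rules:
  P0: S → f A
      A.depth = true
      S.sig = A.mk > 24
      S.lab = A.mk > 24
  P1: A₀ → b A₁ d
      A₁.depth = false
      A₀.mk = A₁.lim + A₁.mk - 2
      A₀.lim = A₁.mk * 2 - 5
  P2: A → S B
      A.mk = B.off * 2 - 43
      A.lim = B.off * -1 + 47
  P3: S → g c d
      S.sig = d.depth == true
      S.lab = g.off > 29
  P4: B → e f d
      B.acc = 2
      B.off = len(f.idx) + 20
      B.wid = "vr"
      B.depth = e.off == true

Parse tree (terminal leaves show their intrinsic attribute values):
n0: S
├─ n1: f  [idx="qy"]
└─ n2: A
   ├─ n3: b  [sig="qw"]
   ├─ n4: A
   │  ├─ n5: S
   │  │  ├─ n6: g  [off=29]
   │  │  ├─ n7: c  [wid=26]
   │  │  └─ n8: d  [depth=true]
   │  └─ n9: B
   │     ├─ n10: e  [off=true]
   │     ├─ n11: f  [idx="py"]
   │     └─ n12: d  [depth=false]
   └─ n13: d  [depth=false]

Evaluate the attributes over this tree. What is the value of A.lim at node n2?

1. n1.idx = "qy"  [terminal]
2. n2.depth = true  [true]
3. n3.sig = "qw"  [terminal]
4. n4.depth = false  [false]
5. n6.off = 29  [terminal]
6. n7.wid = 26  [terminal]
7. n8.depth = true  [terminal]
8. n5.sig = true  [d.depth == true]
9. n5.lab = false  [g.off > 29]
10. n10.off = true  [terminal]
11. n11.idx = "py"  [terminal]
12. n12.depth = false  [terminal]
13. n9.acc = 2  [2]
14. n9.off = 22  [len(f.idx) + 20]
15. n9.wid = "vr"  ["vr"]
16. n9.depth = true  [e.off == true]
17. n4.mk = 1  [B.off * 2 - 43]
18. n4.lim = 25  [B.off * -1 + 47]
19. n13.depth = false  [terminal]
20. n2.mk = 24  [A₁.lim + A₁.mk - 2]
21. n2.lim = -3  [A₁.mk * 2 - 5]
22. n0.sig = false  [A.mk > 24]
23. n0.lab = false  [A.mk > 24]

-3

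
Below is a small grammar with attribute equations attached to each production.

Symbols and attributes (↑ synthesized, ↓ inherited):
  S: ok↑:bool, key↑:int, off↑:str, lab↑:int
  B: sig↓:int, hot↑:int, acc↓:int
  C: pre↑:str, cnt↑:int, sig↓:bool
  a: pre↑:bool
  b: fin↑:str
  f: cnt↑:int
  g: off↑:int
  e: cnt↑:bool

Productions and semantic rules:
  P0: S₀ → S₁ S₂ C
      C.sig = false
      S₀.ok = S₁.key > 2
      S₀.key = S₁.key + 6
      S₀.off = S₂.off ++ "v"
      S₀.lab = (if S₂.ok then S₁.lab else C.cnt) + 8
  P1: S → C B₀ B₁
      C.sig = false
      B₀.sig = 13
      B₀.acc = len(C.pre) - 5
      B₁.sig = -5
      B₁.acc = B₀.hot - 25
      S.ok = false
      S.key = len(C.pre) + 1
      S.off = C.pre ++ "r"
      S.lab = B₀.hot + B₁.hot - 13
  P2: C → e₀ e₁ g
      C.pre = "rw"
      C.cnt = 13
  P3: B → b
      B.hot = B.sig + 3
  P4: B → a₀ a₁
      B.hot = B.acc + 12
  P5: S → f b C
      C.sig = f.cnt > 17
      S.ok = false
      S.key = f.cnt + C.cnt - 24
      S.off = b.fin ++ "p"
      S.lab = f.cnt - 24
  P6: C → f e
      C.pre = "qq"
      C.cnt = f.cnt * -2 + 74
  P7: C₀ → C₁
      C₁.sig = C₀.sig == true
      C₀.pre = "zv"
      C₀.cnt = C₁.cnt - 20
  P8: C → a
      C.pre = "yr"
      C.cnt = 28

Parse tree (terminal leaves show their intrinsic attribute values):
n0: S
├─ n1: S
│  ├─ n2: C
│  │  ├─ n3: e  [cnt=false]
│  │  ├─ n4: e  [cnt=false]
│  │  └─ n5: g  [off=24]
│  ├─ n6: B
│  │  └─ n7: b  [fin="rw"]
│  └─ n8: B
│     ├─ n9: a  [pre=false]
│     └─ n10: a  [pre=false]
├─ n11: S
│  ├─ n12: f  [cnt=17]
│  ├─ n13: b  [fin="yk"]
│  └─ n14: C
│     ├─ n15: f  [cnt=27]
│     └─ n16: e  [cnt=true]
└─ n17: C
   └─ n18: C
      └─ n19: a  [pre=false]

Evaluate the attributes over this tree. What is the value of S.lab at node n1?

1. n2.sig = false  [false]
2. n3.cnt = false  [terminal]
3. n4.cnt = false  [terminal]
4. n5.off = 24  [terminal]
5. n2.pre = "rw"  ["rw"]
6. n2.cnt = 13  [13]
7. n6.sig = 13  [13]
8. n6.acc = -3  [len(C.pre) - 5]
9. n7.fin = "rw"  [terminal]
10. n6.hot = 16  [B.sig + 3]
11. n8.sig = -5  [-5]
12. n8.acc = -9  [B₀.hot - 25]
13. n9.pre = false  [terminal]
14. n10.pre = false  [terminal]
15. n8.hot = 3  [B.acc + 12]
16. n1.ok = false  [false]
17. n1.key = 3  [len(C.pre) + 1]
18. n1.off = "rwr"  [C.pre ++ "r"]
19. n1.lab = 6  [B₀.hot + B₁.hot - 13]
20. n12.cnt = 17  [terminal]
21. n13.fin = "yk"  [terminal]
22. n14.sig = false  [f.cnt > 17]
23. n15.cnt = 27  [terminal]
24. n16.cnt = true  [terminal]
25. n14.pre = "qq"  ["qq"]
26. n14.cnt = 20  [f.cnt * -2 + 74]
27. n11.ok = false  [false]
28. n11.key = 13  [f.cnt + C.cnt - 24]
29. n11.off = "ykp"  [b.fin ++ "p"]
30. n11.lab = -7  [f.cnt - 24]
31. n17.sig = false  [false]
32. n18.sig = false  [C₀.sig == true]
33. n19.pre = false  [terminal]
34. n18.pre = "yr"  ["yr"]
35. n18.cnt = 28  [28]
36. n17.pre = "zv"  ["zv"]
37. n17.cnt = 8  [C₁.cnt - 20]
38. n0.ok = true  [S₁.key > 2]
39. n0.key = 9  [S₁.key + 6]
40. n0.off = "ykpv"  [S₂.off ++ "v"]
41. n0.lab = 16  [(if S₂.ok then S₁.lab else C.cnt) + 8]

6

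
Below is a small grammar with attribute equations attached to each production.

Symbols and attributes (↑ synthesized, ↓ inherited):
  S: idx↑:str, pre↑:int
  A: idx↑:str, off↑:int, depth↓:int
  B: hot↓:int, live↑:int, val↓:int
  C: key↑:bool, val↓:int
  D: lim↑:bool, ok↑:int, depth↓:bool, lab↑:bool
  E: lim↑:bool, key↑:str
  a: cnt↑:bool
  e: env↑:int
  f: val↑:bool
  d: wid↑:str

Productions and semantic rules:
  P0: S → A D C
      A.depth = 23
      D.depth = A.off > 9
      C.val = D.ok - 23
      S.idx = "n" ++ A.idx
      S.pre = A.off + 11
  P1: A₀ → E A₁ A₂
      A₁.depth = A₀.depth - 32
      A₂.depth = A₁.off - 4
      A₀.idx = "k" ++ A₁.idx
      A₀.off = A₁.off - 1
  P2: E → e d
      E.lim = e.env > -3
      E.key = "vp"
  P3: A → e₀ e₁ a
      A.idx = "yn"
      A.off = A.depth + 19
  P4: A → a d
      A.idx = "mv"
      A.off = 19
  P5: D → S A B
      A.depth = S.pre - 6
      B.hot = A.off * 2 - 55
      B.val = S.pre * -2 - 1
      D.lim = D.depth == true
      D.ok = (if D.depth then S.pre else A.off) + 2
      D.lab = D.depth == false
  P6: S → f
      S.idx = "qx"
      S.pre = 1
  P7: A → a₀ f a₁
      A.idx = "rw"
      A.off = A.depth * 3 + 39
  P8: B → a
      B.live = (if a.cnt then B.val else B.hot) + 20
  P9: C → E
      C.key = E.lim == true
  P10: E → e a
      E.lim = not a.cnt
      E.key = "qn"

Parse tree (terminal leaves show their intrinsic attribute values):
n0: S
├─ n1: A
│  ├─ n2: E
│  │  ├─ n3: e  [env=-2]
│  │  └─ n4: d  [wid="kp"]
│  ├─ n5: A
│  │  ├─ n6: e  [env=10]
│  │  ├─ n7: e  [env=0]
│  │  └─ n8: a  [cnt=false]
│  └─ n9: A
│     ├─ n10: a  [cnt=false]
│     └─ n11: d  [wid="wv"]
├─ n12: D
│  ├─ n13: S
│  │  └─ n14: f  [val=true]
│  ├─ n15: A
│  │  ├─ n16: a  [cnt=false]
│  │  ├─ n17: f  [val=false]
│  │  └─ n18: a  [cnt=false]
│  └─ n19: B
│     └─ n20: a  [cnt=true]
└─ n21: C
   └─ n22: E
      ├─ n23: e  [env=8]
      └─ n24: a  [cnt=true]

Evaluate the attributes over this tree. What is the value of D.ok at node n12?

26

1. n1.depth = 23  [23]
2. n3.env = -2  [terminal]
3. n4.wid = "kp"  [terminal]
4. n2.lim = true  [e.env > -3]
5. n2.key = "vp"  ["vp"]
6. n5.depth = -9  [A₀.depth - 32]
7. n6.env = 10  [terminal]
8. n7.env = 0  [terminal]
9. n8.cnt = false  [terminal]
10. n5.idx = "yn"  ["yn"]
11. n5.off = 10  [A.depth + 19]
12. n9.depth = 6  [A₁.off - 4]
13. n10.cnt = false  [terminal]
14. n11.wid = "wv"  [terminal]
15. n9.idx = "mv"  ["mv"]
16. n9.off = 19  [19]
17. n1.idx = "kyn"  ["k" ++ A₁.idx]
18. n1.off = 9  [A₁.off - 1]
19. n12.depth = false  [A.off > 9]
20. n14.val = true  [terminal]
21. n13.idx = "qx"  ["qx"]
22. n13.pre = 1  [1]
23. n15.depth = -5  [S.pre - 6]
24. n16.cnt = false  [terminal]
25. n17.val = false  [terminal]
26. n18.cnt = false  [terminal]
27. n15.idx = "rw"  ["rw"]
28. n15.off = 24  [A.depth * 3 + 39]
29. n19.hot = -7  [A.off * 2 - 55]
30. n19.val = -3  [S.pre * -2 - 1]
31. n20.cnt = true  [terminal]
32. n19.live = 17  [(if a.cnt then B.val else B.hot) + 20]
33. n12.lim = false  [D.depth == true]
34. n12.ok = 26  [(if D.depth then S.pre else A.off) + 2]
35. n12.lab = true  [D.depth == false]
36. n21.val = 3  [D.ok - 23]
37. n23.env = 8  [terminal]
38. n24.cnt = true  [terminal]
39. n22.lim = false  [not a.cnt]
40. n22.key = "qn"  ["qn"]
41. n21.key = false  [E.lim == true]
42. n0.idx = "nkyn"  ["n" ++ A.idx]
43. n0.pre = 20  [A.off + 11]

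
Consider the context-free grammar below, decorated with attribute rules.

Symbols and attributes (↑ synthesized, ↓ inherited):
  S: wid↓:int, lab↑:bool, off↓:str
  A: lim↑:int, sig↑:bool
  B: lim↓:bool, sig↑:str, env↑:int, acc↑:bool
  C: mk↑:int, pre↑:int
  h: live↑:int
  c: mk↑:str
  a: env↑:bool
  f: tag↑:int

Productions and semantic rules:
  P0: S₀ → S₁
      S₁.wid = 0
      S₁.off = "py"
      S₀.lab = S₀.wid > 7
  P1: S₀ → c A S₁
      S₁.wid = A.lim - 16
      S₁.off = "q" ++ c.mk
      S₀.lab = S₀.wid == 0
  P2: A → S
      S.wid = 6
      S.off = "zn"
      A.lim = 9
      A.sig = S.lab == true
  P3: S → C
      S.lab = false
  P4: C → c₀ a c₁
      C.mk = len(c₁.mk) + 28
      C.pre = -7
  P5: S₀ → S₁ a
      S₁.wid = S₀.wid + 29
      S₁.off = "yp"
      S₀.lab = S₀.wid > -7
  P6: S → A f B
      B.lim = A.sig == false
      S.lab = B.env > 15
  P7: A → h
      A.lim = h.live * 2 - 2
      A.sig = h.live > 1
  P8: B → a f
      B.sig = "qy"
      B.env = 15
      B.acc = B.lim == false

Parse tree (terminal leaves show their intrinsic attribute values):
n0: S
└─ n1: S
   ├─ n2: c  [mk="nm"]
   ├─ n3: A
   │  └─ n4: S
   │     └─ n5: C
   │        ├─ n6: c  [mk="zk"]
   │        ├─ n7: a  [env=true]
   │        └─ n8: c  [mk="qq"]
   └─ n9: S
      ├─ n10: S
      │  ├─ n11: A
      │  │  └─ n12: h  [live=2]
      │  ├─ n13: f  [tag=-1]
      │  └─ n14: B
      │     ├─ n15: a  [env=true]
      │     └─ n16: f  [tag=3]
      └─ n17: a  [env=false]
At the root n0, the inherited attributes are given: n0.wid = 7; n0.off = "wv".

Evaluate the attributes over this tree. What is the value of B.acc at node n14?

1. n0.wid = 7  [given at root]
2. n0.off = "wv"  [given at root]
3. n1.wid = 0  [0]
4. n1.off = "py"  ["py"]
5. n2.mk = "nm"  [terminal]
6. n4.wid = 6  [6]
7. n4.off = "zn"  ["zn"]
8. n6.mk = "zk"  [terminal]
9. n7.env = true  [terminal]
10. n8.mk = "qq"  [terminal]
11. n5.mk = 30  [len(c₁.mk) + 28]
12. n5.pre = -7  [-7]
13. n4.lab = false  [false]
14. n3.lim = 9  [9]
15. n3.sig = false  [S.lab == true]
16. n9.wid = -7  [A.lim - 16]
17. n9.off = "qnm"  ["q" ++ c.mk]
18. n10.wid = 22  [S₀.wid + 29]
19. n10.off = "yp"  ["yp"]
20. n12.live = 2  [terminal]
21. n11.lim = 2  [h.live * 2 - 2]
22. n11.sig = true  [h.live > 1]
23. n13.tag = -1  [terminal]
24. n14.lim = false  [A.sig == false]
25. n15.env = true  [terminal]
26. n16.tag = 3  [terminal]
27. n14.sig = "qy"  ["qy"]
28. n14.env = 15  [15]
29. n14.acc = true  [B.lim == false]
30. n10.lab = false  [B.env > 15]
31. n17.env = false  [terminal]
32. n9.lab = false  [S₀.wid > -7]
33. n1.lab = true  [S₀.wid == 0]
34. n0.lab = false  [S₀.wid > 7]

true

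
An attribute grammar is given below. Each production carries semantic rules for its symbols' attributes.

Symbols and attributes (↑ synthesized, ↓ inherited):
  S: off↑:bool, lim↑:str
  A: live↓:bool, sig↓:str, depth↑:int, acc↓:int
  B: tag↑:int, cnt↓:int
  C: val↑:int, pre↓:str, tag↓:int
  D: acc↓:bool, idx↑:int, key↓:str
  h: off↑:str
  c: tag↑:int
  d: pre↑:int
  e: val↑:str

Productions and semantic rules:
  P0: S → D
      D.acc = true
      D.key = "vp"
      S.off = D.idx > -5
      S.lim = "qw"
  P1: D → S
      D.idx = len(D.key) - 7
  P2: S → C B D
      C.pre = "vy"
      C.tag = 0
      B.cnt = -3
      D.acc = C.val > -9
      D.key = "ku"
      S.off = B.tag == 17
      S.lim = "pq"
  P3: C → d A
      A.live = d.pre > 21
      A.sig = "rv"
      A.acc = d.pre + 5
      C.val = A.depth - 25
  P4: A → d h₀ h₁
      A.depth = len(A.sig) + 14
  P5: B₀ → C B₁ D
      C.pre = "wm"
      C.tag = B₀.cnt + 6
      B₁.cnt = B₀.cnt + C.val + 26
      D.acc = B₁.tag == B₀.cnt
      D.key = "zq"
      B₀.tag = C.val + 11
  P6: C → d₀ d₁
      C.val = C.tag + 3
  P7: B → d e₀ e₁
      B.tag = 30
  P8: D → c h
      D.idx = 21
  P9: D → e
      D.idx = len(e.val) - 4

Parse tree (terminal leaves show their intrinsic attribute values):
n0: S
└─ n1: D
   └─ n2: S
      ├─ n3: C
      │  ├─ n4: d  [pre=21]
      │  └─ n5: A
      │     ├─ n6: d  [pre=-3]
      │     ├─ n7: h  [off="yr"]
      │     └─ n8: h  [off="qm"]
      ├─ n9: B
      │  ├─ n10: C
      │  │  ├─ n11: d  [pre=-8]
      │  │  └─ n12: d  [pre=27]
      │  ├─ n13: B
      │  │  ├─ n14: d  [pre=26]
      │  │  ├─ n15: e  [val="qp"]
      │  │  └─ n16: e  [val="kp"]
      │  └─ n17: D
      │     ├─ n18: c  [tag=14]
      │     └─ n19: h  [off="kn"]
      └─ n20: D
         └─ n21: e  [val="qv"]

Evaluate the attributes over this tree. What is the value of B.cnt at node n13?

29

1. n1.acc = true  [true]
2. n1.key = "vp"  ["vp"]
3. n3.pre = "vy"  ["vy"]
4. n3.tag = 0  [0]
5. n4.pre = 21  [terminal]
6. n5.live = false  [d.pre > 21]
7. n5.sig = "rv"  ["rv"]
8. n5.acc = 26  [d.pre + 5]
9. n6.pre = -3  [terminal]
10. n7.off = "yr"  [terminal]
11. n8.off = "qm"  [terminal]
12. n5.depth = 16  [len(A.sig) + 14]
13. n3.val = -9  [A.depth - 25]
14. n9.cnt = -3  [-3]
15. n10.pre = "wm"  ["wm"]
16. n10.tag = 3  [B₀.cnt + 6]
17. n11.pre = -8  [terminal]
18. n12.pre = 27  [terminal]
19. n10.val = 6  [C.tag + 3]
20. n13.cnt = 29  [B₀.cnt + C.val + 26]
21. n14.pre = 26  [terminal]
22. n15.val = "qp"  [terminal]
23. n16.val = "kp"  [terminal]
24. n13.tag = 30  [30]
25. n17.acc = false  [B₁.tag == B₀.cnt]
26. n17.key = "zq"  ["zq"]
27. n18.tag = 14  [terminal]
28. n19.off = "kn"  [terminal]
29. n17.idx = 21  [21]
30. n9.tag = 17  [C.val + 11]
31. n20.acc = false  [C.val > -9]
32. n20.key = "ku"  ["ku"]
33. n21.val = "qv"  [terminal]
34. n20.idx = -2  [len(e.val) - 4]
35. n2.off = true  [B.tag == 17]
36. n2.lim = "pq"  ["pq"]
37. n1.idx = -5  [len(D.key) - 7]
38. n0.off = false  [D.idx > -5]
39. n0.lim = "qw"  ["qw"]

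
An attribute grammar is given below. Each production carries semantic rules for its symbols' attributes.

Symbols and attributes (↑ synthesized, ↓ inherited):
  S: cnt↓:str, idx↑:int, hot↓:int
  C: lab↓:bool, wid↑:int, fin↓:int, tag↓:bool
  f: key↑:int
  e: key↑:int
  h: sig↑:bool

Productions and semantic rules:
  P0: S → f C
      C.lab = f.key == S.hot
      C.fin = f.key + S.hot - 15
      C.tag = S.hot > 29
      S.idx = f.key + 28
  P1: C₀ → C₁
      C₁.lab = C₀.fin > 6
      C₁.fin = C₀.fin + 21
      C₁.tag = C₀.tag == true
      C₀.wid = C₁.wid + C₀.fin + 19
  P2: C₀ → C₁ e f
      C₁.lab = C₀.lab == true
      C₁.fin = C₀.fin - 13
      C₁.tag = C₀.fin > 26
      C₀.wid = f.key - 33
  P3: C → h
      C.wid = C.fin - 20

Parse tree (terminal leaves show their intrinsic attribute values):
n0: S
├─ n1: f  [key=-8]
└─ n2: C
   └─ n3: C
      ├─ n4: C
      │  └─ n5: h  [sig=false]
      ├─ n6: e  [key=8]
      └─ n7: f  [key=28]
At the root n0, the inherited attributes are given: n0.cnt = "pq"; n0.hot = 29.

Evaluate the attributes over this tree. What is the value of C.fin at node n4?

14

1. n0.cnt = "pq"  [given at root]
2. n0.hot = 29  [given at root]
3. n1.key = -8  [terminal]
4. n2.lab = false  [f.key == S.hot]
5. n2.fin = 6  [f.key + S.hot - 15]
6. n2.tag = false  [S.hot > 29]
7. n3.lab = false  [C₀.fin > 6]
8. n3.fin = 27  [C₀.fin + 21]
9. n3.tag = false  [C₀.tag == true]
10. n4.lab = false  [C₀.lab == true]
11. n4.fin = 14  [C₀.fin - 13]
12. n4.tag = true  [C₀.fin > 26]
13. n5.sig = false  [terminal]
14. n4.wid = -6  [C.fin - 20]
15. n6.key = 8  [terminal]
16. n7.key = 28  [terminal]
17. n3.wid = -5  [f.key - 33]
18. n2.wid = 20  [C₁.wid + C₀.fin + 19]
19. n0.idx = 20  [f.key + 28]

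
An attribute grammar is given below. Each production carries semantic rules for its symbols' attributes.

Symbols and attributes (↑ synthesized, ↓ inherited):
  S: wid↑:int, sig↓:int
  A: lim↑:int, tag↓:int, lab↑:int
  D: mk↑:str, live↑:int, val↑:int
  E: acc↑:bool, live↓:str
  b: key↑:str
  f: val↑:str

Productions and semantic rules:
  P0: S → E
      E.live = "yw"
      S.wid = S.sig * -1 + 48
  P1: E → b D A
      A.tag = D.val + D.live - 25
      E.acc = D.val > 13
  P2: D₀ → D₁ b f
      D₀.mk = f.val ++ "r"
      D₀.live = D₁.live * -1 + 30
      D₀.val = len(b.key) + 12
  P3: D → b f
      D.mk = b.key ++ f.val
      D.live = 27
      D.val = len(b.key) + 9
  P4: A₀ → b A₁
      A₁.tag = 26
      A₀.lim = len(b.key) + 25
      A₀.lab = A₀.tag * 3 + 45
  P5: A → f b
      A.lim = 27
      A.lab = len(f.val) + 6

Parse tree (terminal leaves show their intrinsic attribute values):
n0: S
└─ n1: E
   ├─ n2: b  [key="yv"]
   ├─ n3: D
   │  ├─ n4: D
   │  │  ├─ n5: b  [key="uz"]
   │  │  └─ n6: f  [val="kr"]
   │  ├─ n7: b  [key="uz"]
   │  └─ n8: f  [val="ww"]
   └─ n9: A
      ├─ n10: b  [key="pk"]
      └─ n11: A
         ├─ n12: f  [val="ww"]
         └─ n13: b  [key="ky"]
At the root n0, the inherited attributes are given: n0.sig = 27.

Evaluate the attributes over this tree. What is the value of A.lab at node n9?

21

1. n0.sig = 27  [given at root]
2. n1.live = "yw"  ["yw"]
3. n2.key = "yv"  [terminal]
4. n5.key = "uz"  [terminal]
5. n6.val = "kr"  [terminal]
6. n4.mk = "uzkr"  [b.key ++ f.val]
7. n4.live = 27  [27]
8. n4.val = 11  [len(b.key) + 9]
9. n7.key = "uz"  [terminal]
10. n8.val = "ww"  [terminal]
11. n3.mk = "wwr"  [f.val ++ "r"]
12. n3.live = 3  [D₁.live * -1 + 30]
13. n3.val = 14  [len(b.key) + 12]
14. n9.tag = -8  [D.val + D.live - 25]
15. n10.key = "pk"  [terminal]
16. n11.tag = 26  [26]
17. n12.val = "ww"  [terminal]
18. n13.key = "ky"  [terminal]
19. n11.lim = 27  [27]
20. n11.lab = 8  [len(f.val) + 6]
21. n9.lim = 27  [len(b.key) + 25]
22. n9.lab = 21  [A₀.tag * 3 + 45]
23. n1.acc = true  [D.val > 13]
24. n0.wid = 21  [S.sig * -1 + 48]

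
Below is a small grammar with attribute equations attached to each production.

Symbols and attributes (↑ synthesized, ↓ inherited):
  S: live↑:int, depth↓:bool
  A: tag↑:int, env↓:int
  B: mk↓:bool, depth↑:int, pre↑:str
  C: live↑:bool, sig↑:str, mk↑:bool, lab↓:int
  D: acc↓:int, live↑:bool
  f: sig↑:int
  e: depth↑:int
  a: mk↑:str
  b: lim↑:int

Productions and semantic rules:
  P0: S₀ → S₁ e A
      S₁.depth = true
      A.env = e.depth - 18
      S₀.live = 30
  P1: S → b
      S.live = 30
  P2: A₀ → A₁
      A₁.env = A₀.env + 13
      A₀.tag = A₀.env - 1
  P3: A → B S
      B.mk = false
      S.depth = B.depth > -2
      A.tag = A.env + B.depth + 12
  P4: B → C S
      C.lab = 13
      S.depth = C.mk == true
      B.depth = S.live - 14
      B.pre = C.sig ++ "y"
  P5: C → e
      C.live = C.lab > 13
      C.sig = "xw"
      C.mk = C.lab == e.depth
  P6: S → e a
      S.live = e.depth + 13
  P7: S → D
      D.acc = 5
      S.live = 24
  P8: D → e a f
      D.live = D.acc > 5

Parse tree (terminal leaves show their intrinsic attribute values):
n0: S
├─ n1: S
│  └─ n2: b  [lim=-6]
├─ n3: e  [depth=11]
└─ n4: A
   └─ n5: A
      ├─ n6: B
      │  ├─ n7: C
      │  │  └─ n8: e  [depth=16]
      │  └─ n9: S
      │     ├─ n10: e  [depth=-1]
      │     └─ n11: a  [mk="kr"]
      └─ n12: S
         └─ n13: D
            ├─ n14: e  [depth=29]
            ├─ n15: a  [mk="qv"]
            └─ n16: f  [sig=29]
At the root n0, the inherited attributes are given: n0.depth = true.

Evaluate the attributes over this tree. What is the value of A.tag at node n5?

1. n0.depth = true  [given at root]
2. n1.depth = true  [true]
3. n2.lim = -6  [terminal]
4. n1.live = 30  [30]
5. n3.depth = 11  [terminal]
6. n4.env = -7  [e.depth - 18]
7. n5.env = 6  [A₀.env + 13]
8. n6.mk = false  [false]
9. n7.lab = 13  [13]
10. n8.depth = 16  [terminal]
11. n7.live = false  [C.lab > 13]
12. n7.sig = "xw"  ["xw"]
13. n7.mk = false  [C.lab == e.depth]
14. n9.depth = false  [C.mk == true]
15. n10.depth = -1  [terminal]
16. n11.mk = "kr"  [terminal]
17. n9.live = 12  [e.depth + 13]
18. n6.depth = -2  [S.live - 14]
19. n6.pre = "xwy"  [C.sig ++ "y"]
20. n12.depth = false  [B.depth > -2]
21. n13.acc = 5  [5]
22. n14.depth = 29  [terminal]
23. n15.mk = "qv"  [terminal]
24. n16.sig = 29  [terminal]
25. n13.live = false  [D.acc > 5]
26. n12.live = 24  [24]
27. n5.tag = 16  [A.env + B.depth + 12]
28. n4.tag = -8  [A₀.env - 1]
29. n0.live = 30  [30]

16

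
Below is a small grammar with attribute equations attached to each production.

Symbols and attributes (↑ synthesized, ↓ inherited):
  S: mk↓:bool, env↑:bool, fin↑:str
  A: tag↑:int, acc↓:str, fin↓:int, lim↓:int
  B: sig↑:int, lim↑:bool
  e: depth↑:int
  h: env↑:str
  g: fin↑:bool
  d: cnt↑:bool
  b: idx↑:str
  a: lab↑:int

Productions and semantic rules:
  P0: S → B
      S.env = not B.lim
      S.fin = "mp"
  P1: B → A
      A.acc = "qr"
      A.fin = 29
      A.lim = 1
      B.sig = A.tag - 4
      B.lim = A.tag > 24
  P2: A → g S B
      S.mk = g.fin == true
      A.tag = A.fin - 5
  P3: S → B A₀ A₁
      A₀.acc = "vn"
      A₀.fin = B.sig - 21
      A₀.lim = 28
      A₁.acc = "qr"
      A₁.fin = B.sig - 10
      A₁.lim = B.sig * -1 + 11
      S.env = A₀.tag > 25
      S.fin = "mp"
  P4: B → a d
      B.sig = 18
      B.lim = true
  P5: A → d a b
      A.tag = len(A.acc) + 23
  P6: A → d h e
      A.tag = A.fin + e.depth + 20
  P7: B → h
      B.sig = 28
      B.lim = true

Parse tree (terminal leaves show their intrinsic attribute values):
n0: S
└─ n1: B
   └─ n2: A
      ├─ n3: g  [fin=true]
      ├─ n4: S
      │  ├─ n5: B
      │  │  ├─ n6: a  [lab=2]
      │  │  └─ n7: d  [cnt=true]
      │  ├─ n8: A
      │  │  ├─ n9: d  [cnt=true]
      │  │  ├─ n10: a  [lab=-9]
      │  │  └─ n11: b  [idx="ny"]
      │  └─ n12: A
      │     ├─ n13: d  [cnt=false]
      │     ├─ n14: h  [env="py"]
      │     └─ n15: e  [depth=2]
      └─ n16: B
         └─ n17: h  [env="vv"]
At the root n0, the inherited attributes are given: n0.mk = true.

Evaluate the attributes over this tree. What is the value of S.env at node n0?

1. n0.mk = true  [given at root]
2. n2.acc = "qr"  ["qr"]
3. n2.fin = 29  [29]
4. n2.lim = 1  [1]
5. n3.fin = true  [terminal]
6. n4.mk = true  [g.fin == true]
7. n6.lab = 2  [terminal]
8. n7.cnt = true  [terminal]
9. n5.sig = 18  [18]
10. n5.lim = true  [true]
11. n8.acc = "vn"  ["vn"]
12. n8.fin = -3  [B.sig - 21]
13. n8.lim = 28  [28]
14. n9.cnt = true  [terminal]
15. n10.lab = -9  [terminal]
16. n11.idx = "ny"  [terminal]
17. n8.tag = 25  [len(A.acc) + 23]
18. n12.acc = "qr"  ["qr"]
19. n12.fin = 8  [B.sig - 10]
20. n12.lim = -7  [B.sig * -1 + 11]
21. n13.cnt = false  [terminal]
22. n14.env = "py"  [terminal]
23. n15.depth = 2  [terminal]
24. n12.tag = 30  [A.fin + e.depth + 20]
25. n4.env = false  [A₀.tag > 25]
26. n4.fin = "mp"  ["mp"]
27. n17.env = "vv"  [terminal]
28. n16.sig = 28  [28]
29. n16.lim = true  [true]
30. n2.tag = 24  [A.fin - 5]
31. n1.sig = 20  [A.tag - 4]
32. n1.lim = false  [A.tag > 24]
33. n0.env = true  [not B.lim]
34. n0.fin = "mp"  ["mp"]

true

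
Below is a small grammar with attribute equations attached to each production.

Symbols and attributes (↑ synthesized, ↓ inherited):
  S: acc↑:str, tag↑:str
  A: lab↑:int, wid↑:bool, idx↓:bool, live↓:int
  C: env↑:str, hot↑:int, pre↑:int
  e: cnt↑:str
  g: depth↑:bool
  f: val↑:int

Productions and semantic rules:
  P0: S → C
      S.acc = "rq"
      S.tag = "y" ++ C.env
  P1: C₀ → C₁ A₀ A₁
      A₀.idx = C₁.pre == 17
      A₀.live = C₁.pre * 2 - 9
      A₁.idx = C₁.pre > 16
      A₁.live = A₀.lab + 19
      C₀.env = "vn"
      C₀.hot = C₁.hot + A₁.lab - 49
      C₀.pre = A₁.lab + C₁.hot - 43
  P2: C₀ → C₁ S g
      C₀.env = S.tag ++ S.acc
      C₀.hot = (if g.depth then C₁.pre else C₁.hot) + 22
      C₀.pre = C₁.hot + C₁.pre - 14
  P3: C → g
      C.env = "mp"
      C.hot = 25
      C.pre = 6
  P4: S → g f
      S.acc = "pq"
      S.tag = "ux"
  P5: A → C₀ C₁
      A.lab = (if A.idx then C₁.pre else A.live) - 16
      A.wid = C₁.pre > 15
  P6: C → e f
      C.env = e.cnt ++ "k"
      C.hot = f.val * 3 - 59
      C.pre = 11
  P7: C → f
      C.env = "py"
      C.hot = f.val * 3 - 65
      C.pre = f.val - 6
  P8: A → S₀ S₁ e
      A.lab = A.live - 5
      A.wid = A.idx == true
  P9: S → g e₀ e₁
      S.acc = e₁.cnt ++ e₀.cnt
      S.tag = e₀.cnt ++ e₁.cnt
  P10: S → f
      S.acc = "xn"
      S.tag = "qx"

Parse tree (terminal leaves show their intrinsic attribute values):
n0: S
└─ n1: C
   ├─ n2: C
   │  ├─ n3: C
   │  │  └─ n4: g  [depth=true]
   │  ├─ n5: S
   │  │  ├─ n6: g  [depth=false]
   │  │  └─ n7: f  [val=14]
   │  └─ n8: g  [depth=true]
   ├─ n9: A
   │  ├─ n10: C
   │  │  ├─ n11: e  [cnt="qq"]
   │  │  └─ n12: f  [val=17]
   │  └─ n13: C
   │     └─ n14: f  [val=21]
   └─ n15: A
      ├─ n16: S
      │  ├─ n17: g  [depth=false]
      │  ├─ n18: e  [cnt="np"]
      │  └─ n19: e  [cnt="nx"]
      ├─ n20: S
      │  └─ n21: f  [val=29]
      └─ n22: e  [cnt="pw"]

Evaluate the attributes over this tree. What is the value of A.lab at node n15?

1. n4.depth = true  [terminal]
2. n3.env = "mp"  ["mp"]
3. n3.hot = 25  [25]
4. n3.pre = 6  [6]
5. n6.depth = false  [terminal]
6. n7.val = 14  [terminal]
7. n5.acc = "pq"  ["pq"]
8. n5.tag = "ux"  ["ux"]
9. n8.depth = true  [terminal]
10. n2.env = "uxpq"  [S.tag ++ S.acc]
11. n2.hot = 28  [(if g.depth then C₁.pre else C₁.hot) + 22]
12. n2.pre = 17  [C₁.hot + C₁.pre - 14]
13. n9.idx = true  [C₁.pre == 17]
14. n9.live = 25  [C₁.pre * 2 - 9]
15. n11.cnt = "qq"  [terminal]
16. n12.val = 17  [terminal]
17. n10.env = "qqk"  [e.cnt ++ "k"]
18. n10.hot = -8  [f.val * 3 - 59]
19. n10.pre = 11  [11]
20. n14.val = 21  [terminal]
21. n13.env = "py"  ["py"]
22. n13.hot = -2  [f.val * 3 - 65]
23. n13.pre = 15  [f.val - 6]
24. n9.lab = -1  [(if A.idx then C₁.pre else A.live) - 16]
25. n9.wid = false  [C₁.pre > 15]
26. n15.idx = true  [C₁.pre > 16]
27. n15.live = 18  [A₀.lab + 19]
28. n17.depth = false  [terminal]
29. n18.cnt = "np"  [terminal]
30. n19.cnt = "nx"  [terminal]
31. n16.acc = "nxnp"  [e₁.cnt ++ e₀.cnt]
32. n16.tag = "npnx"  [e₀.cnt ++ e₁.cnt]
33. n21.val = 29  [terminal]
34. n20.acc = "xn"  ["xn"]
35. n20.tag = "qx"  ["qx"]
36. n22.cnt = "pw"  [terminal]
37. n15.lab = 13  [A.live - 5]
38. n15.wid = true  [A.idx == true]
39. n1.env = "vn"  ["vn"]
40. n1.hot = -8  [C₁.hot + A₁.lab - 49]
41. n1.pre = -2  [A₁.lab + C₁.hot - 43]
42. n0.acc = "rq"  ["rq"]
43. n0.tag = "yvn"  ["y" ++ C.env]

13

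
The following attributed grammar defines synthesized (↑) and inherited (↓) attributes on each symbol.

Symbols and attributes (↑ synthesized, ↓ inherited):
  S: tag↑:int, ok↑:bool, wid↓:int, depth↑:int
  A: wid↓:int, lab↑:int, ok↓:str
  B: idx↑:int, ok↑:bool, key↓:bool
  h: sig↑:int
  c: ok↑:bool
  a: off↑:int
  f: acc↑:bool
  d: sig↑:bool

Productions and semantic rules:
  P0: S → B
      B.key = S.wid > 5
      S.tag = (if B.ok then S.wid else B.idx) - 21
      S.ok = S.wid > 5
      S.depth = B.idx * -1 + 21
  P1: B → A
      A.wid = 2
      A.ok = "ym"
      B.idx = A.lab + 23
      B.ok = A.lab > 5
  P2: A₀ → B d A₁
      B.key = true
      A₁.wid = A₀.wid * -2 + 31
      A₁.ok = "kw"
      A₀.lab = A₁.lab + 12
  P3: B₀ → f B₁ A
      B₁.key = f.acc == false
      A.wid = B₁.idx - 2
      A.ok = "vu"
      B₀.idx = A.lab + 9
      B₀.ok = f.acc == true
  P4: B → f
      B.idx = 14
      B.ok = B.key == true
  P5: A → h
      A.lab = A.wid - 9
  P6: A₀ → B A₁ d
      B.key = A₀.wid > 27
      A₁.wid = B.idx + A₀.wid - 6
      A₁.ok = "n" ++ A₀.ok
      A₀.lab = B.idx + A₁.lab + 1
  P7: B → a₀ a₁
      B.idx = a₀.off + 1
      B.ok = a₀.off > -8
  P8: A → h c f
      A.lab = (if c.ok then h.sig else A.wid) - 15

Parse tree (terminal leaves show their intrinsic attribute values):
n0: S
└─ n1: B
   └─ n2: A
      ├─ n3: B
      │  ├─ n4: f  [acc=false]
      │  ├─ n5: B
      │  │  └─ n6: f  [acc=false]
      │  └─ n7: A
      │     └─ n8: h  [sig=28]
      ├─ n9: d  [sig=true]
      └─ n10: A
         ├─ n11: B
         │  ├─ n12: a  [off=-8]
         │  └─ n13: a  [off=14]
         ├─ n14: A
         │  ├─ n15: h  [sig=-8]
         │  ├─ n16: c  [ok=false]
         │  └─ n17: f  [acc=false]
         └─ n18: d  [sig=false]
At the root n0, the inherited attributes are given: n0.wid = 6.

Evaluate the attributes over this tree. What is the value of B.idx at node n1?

1. n0.wid = 6  [given at root]
2. n1.key = true  [S.wid > 5]
3. n2.wid = 2  [2]
4. n2.ok = "ym"  ["ym"]
5. n3.key = true  [true]
6. n4.acc = false  [terminal]
7. n5.key = true  [f.acc == false]
8. n6.acc = false  [terminal]
9. n5.idx = 14  [14]
10. n5.ok = true  [B.key == true]
11. n7.wid = 12  [B₁.idx - 2]
12. n7.ok = "vu"  ["vu"]
13. n8.sig = 28  [terminal]
14. n7.lab = 3  [A.wid - 9]
15. n3.idx = 12  [A.lab + 9]
16. n3.ok = false  [f.acc == true]
17. n9.sig = true  [terminal]
18. n10.wid = 27  [A₀.wid * -2 + 31]
19. n10.ok = "kw"  ["kw"]
20. n11.key = false  [A₀.wid > 27]
21. n12.off = -8  [terminal]
22. n13.off = 14  [terminal]
23. n11.idx = -7  [a₀.off + 1]
24. n11.ok = false  [a₀.off > -8]
25. n14.wid = 14  [B.idx + A₀.wid - 6]
26. n14.ok = "nkw"  ["n" ++ A₀.ok]
27. n15.sig = -8  [terminal]
28. n16.ok = false  [terminal]
29. n17.acc = false  [terminal]
30. n14.lab = -1  [(if c.ok then h.sig else A.wid) - 15]
31. n18.sig = false  [terminal]
32. n10.lab = -7  [B.idx + A₁.lab + 1]
33. n2.lab = 5  [A₁.lab + 12]
34. n1.idx = 28  [A.lab + 23]
35. n1.ok = false  [A.lab > 5]
36. n0.tag = 7  [(if B.ok then S.wid else B.idx) - 21]
37. n0.ok = true  [S.wid > 5]
38. n0.depth = -7  [B.idx * -1 + 21]

28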